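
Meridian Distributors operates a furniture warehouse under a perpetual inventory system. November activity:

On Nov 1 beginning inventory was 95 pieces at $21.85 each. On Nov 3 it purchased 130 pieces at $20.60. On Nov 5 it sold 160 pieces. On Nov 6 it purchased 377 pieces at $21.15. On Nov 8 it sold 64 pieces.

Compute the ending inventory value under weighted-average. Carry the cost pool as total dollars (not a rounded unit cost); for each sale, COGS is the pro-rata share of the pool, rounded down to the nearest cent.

Ending inventory = $7,993.47

After Nov 1: 95 on hand, pool $2,075.75 (≈ $21.8500 each)
After Nov 3: 225 on hand, pool $4,753.75 (≈ $21.1278 each)
Nov 5, sell 160: 160/225 × $4,753.75 → $3,380.44
After Nov 6: 442 on hand, pool $9,346.86 (≈ $21.1467 each)
Nov 8, sell 64: 64/442 × $9,346.86 → $1,353.39
Total COGS = $3,380.44 + $1,353.39 = $4,733.83
Ending inventory (cost pool remaining) = $7,993.47
Check: goods available $12,727.30 = COGS $4,733.83 + ending $7,993.47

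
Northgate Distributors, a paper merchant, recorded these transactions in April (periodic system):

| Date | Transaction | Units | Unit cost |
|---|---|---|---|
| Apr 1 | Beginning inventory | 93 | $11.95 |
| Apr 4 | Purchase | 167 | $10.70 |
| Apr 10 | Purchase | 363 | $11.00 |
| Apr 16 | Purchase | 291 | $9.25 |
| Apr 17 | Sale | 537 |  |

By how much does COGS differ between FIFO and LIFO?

FIFO COGS: 93 @ $11.95 + 167 @ $10.70 + 277 @ $11.00 = $5,945.25
LIFO COGS: 291 @ $9.25 + 246 @ $11.00 = $5,397.75
Difference = |$5,945.25 − $5,397.75| = $547.50

$547.50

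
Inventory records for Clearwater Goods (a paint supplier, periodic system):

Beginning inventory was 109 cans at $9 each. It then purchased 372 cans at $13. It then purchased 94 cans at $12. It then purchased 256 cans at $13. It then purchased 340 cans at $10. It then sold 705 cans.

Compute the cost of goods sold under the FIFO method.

Sale 1 (705) [FIFO — oldest first]: 109 @ $9 + 372 @ $13 + 94 @ $12 + 130 @ $13 = $8,635
Ending inventory: 126 @ $13 + 340 @ $10 = $5,038
Check: goods available $13,673 = COGS $8,635 + ending $5,038

COGS = $8,635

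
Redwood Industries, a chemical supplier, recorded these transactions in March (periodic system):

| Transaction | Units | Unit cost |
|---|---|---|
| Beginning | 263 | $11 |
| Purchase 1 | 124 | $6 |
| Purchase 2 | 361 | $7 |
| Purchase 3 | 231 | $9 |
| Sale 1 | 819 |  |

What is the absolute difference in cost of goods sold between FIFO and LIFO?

FIFO COGS: 263 @ $11 + 124 @ $6 + 361 @ $7 + 71 @ $9 = $6,803
LIFO COGS: 231 @ $9 + 361 @ $7 + 124 @ $6 + 103 @ $11 = $6,483
Difference = |$6,803 − $6,483| = $320

$320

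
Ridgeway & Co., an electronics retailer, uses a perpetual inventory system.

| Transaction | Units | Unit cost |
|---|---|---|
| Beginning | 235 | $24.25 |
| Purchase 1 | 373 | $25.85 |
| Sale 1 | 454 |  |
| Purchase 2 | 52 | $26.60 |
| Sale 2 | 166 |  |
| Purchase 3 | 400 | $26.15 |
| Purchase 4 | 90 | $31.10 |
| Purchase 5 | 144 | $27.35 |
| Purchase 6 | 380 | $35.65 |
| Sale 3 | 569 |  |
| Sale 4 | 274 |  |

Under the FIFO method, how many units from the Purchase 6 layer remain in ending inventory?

Sale 1 (454) [FIFO — oldest first]: 235 @ $24.25 + 219 @ $25.85 = $11,359.90
Sale 2 (166) [FIFO — oldest first]: 154 @ $25.85 + 12 @ $26.60 = $4,300.10
Sale 3 (569) [FIFO — oldest first]: 40 @ $26.60 + 400 @ $26.15 + 90 @ $31.10 + 39 @ $27.35 = $15,389.65
Sale 4 (274) [FIFO — oldest first]: 105 @ $27.35 + 169 @ $35.65 = $8,896.60
Total COGS = $11,359.90 + $4,300.10 + $15,389.65 + $8,896.60 = $39,946.25
Ending inventory: 211 @ $35.65 = $7,522.15

211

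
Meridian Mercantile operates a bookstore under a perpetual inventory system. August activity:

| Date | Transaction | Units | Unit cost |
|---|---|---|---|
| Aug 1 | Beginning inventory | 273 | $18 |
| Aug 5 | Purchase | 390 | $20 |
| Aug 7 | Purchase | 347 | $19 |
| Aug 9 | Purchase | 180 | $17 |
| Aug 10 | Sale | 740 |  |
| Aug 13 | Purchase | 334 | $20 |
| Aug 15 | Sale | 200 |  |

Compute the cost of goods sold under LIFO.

Aug 10, 740 sold [LIFO — newest first]: 180 @ $17 + 347 @ $19 + 213 @ $20 = $13,913
Aug 15, 200 sold [LIFO — newest first]: 200 @ $20 = $4,000
Total COGS = $13,913 + $4,000 = $17,913
Ending inventory: 273 @ $18 + 177 @ $20 + 134 @ $20 = $11,134

COGS = $17,913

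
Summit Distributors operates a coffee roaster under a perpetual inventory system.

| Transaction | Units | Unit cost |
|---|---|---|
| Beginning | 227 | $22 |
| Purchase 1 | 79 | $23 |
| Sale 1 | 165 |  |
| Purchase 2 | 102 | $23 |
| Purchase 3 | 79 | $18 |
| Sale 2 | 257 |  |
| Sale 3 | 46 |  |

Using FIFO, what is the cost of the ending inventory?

Ending inventory = $342

Sale 1 (165) [FIFO — oldest first]: 165 @ $22 = $3,630
Sale 2 (257) [FIFO — oldest first]: 62 @ $22 + 79 @ $23 + 102 @ $23 + 14 @ $18 = $5,779
Sale 3 (46) [FIFO — oldest first]: 46 @ $18 = $828
Total COGS = $3,630 + $5,779 + $828 = $10,237
Ending inventory: 19 @ $18 = $342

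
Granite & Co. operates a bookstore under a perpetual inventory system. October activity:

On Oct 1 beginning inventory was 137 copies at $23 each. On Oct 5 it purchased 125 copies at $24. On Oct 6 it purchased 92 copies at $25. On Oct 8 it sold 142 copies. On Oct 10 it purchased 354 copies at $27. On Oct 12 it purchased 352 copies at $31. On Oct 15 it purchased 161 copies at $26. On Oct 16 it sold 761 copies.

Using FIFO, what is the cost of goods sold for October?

Oct 8, 142 sold [FIFO — oldest first]: 137 @ $23 + 5 @ $24 = $3,271
Oct 16, 761 sold [FIFO — oldest first]: 120 @ $24 + 92 @ $25 + 354 @ $27 + 195 @ $31 = $20,783
Total COGS = $3,271 + $20,783 = $24,054
Ending inventory: 157 @ $31 + 161 @ $26 = $9,053

COGS = $24,054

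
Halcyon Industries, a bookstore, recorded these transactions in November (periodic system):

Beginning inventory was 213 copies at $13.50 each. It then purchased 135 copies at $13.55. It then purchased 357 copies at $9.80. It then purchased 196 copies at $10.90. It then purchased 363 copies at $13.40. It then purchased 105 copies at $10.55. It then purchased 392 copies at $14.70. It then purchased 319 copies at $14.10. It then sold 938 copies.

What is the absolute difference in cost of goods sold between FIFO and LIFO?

$2,167.30

FIFO COGS: 213 @ $13.50 + 135 @ $13.55 + 357 @ $9.80 + 196 @ $10.90 + 37 @ $13.40 = $10,835.55
LIFO COGS: 319 @ $14.10 + 392 @ $14.70 + 105 @ $10.55 + 122 @ $13.40 = $13,002.85
Difference = |$10,835.55 − $13,002.85| = $2,167.30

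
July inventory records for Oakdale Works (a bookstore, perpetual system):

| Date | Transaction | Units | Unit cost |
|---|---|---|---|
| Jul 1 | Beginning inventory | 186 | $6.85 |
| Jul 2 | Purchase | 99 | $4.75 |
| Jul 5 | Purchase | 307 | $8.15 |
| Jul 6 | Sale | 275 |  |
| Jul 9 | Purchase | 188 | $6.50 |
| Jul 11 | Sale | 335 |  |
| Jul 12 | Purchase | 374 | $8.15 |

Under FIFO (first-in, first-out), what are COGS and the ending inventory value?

Jul 6, 275 sold [FIFO — oldest first]: 186 @ $6.85 + 89 @ $4.75 = $1,696.85
Jul 11, 335 sold [FIFO — oldest first]: 10 @ $4.75 + 307 @ $8.15 + 18 @ $6.50 = $2,666.55
Total COGS = $1,696.85 + $2,666.55 = $4,363.40
Ending inventory: 170 @ $6.50 + 374 @ $8.15 = $4,153.10
Check: goods available $8,516.50 = COGS $4,363.40 + ending $4,153.10

COGS = $4,363.40; ending inventory = $4,153.10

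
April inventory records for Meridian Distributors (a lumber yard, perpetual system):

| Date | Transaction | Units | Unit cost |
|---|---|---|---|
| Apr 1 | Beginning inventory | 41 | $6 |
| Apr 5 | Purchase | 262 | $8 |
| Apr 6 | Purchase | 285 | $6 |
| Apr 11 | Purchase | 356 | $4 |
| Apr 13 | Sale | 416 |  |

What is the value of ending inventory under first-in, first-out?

Ending inventory = $2,456

Apr 13, 416 sold [FIFO — oldest first]: 41 @ $6 + 262 @ $8 + 113 @ $6 = $3,020
Ending inventory: 172 @ $6 + 356 @ $4 = $2,456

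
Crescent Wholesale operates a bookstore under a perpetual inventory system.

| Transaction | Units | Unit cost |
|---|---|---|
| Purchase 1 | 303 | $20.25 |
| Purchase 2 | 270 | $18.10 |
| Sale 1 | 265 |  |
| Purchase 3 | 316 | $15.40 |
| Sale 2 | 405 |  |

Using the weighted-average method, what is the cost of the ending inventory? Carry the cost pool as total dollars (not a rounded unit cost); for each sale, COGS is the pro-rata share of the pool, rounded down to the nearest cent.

Ending inventory = $3,787.36

After Purchase 1: 303 on hand, pool $6,135.75 (≈ $20.2500 each)
After Purchase 2: 573 on hand, pool $11,022.75 (≈ $19.2369 each)
Sale 1, sell 265: 265/573 × $11,022.75 → $5,097.78
After Purchase 3: 624 on hand, pool $10,791.37 (≈ $17.2939 each)
Sale 2, sell 405: 405/624 × $10,791.37 → $7,004.01
Total COGS = $5,097.78 + $7,004.01 = $12,101.79
Ending inventory (cost pool remaining) = $3,787.36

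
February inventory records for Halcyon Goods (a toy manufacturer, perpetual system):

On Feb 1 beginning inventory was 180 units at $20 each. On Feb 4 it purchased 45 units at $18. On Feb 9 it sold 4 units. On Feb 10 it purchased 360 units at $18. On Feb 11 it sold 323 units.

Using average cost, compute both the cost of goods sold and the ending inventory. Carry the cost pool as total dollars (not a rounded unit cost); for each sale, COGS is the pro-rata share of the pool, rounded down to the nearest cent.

COGS = $6,088.97; ending inventory = $4,801.03

After Feb 1: 180 on hand, pool $3,600.00 (≈ $20.0000 each)
After Feb 4: 225 on hand, pool $4,410.00 (≈ $19.6000 each)
Feb 9, sell 4: 4/225 × $4,410.00 → $78.40
After Feb 10: 581 on hand, pool $10,811.60 (≈ $18.6086 each)
Feb 11, sell 323: 323/581 × $10,811.60 → $6,010.57
Total COGS = $78.40 + $6,010.57 = $6,088.97
Ending inventory (cost pool remaining) = $4,801.03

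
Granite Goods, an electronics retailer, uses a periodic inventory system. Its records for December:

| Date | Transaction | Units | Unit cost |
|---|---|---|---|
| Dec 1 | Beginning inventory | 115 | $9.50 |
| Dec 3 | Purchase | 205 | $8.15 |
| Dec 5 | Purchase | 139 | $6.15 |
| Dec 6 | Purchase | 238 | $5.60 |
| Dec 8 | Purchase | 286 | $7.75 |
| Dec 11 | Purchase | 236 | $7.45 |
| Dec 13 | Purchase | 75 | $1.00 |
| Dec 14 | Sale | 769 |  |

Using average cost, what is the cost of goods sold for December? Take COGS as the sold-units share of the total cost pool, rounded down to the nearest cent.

COGS = $5,348.88

Dec 14, sell 769: 769/1294 × $9,000.60 → $5,348.88
Ending inventory (cost pool remaining) = $3,651.72
Check: goods available $9,000.60 = COGS $5,348.88 + ending $3,651.72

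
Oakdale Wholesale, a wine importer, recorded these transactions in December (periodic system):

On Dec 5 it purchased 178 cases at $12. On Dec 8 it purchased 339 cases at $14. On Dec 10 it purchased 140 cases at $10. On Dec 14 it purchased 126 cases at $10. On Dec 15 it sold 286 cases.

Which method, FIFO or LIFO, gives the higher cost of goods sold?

FIFO COGS: 178 @ $12 + 108 @ $14 = $3,648
LIFO COGS: 126 @ $10 + 140 @ $10 + 20 @ $14 = $2,940

FIFO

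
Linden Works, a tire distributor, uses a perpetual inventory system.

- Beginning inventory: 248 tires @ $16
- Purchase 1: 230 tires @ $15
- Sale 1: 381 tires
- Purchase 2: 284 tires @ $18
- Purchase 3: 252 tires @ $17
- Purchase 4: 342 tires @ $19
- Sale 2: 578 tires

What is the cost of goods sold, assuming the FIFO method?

Sale 1 (381) [FIFO — oldest first]: 248 @ $16 + 133 @ $15 = $5,963
Sale 2 (578) [FIFO — oldest first]: 97 @ $15 + 284 @ $18 + 197 @ $17 = $9,916
Total COGS = $5,963 + $9,916 = $15,879
Ending inventory: 55 @ $17 + 342 @ $19 = $7,433

COGS = $15,879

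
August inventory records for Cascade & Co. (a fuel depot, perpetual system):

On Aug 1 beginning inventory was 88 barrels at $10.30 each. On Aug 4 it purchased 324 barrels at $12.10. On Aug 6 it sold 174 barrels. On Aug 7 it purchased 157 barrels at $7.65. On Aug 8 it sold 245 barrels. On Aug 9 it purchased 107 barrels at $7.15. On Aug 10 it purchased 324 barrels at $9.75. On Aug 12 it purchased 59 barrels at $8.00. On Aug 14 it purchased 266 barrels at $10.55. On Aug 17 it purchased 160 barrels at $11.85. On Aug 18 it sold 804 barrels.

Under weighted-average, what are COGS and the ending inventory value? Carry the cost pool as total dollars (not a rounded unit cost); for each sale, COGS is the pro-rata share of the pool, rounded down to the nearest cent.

After Aug 1: 88 on hand, pool $906.40 (≈ $10.3000 each)
After Aug 4: 412 on hand, pool $4,826.80 (≈ $11.7155 each)
Aug 6, sell 174: 174/412 × $4,826.80 → $2,038.50
After Aug 7: 395 on hand, pool $3,989.35 (≈ $10.0996 each)
Aug 8, sell 245: 245/395 × $3,989.35 → $2,474.40
After Aug 9: 257 on hand, pool $2,280.00 (≈ $8.8716 each)
After Aug 10: 581 on hand, pool $5,439.00 (≈ $9.3614 each)
After Aug 12: 640 on hand, pool $5,911.00 (≈ $9.2359 each)
After Aug 14: 906 on hand, pool $8,717.30 (≈ $9.6217 each)
After Aug 17: 1066 on hand, pool $10,613.30 (≈ $9.9562 each)
Aug 18, sell 804: 804/1066 × $10,613.30 → $8,004.77
Total COGS = $2,038.50 + $2,474.40 + $8,004.77 = $12,517.67
Ending inventory (cost pool remaining) = $2,608.53
Check: goods available $15,126.20 = COGS $12,517.67 + ending $2,608.53

COGS = $12,517.67; ending inventory = $2,608.53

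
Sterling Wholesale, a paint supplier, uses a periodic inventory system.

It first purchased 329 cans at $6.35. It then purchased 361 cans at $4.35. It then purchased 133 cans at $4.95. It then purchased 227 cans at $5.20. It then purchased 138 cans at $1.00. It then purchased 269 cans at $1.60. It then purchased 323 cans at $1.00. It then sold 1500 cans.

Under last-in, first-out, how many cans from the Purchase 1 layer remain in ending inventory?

Sale 1 (1500) [LIFO — newest first]: 323 @ $1.00 + 269 @ $1.60 + 138 @ $1.00 + 227 @ $5.20 + 133 @ $4.95 + 361 @ $4.35 + 49 @ $6.35 = $4,611.65
Ending inventory: 280 @ $6.35 = $1,778.00

280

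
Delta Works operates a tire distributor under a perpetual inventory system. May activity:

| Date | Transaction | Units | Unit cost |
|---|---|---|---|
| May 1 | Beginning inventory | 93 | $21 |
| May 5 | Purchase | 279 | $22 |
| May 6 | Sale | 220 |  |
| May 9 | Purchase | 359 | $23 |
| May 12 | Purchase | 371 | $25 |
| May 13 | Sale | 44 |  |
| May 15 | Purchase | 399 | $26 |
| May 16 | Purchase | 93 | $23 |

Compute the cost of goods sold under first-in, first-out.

May 6, 220 sold [FIFO — oldest first]: 93 @ $21 + 127 @ $22 = $4,747
May 13, 44 sold [FIFO — oldest first]: 44 @ $22 = $968
Total COGS = $4,747 + $968 = $5,715
Ending inventory: 108 @ $22 + 359 @ $23 + 371 @ $25 + 399 @ $26 + 93 @ $23 = $32,421
Check: goods available $38,136 = COGS $5,715 + ending $32,421

COGS = $5,715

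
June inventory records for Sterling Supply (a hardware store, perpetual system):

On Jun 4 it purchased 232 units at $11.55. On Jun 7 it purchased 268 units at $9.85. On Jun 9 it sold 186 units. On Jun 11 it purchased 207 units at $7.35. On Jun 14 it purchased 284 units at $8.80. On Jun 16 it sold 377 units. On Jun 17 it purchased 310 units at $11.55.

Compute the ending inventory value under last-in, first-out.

Ending inventory = $7,905.70

Jun 9, 186 sold [LIFO — newest first]: 186 @ $9.85 = $1,832.10
Jun 16, 377 sold [LIFO — newest first]: 284 @ $8.80 + 93 @ $7.35 = $3,182.75
Total COGS = $1,832.10 + $3,182.75 = $5,014.85
Ending inventory: 232 @ $11.55 + 82 @ $9.85 + 114 @ $7.35 + 310 @ $11.55 = $7,905.70
Check: goods available $12,920.55 = COGS $5,014.85 + ending $7,905.70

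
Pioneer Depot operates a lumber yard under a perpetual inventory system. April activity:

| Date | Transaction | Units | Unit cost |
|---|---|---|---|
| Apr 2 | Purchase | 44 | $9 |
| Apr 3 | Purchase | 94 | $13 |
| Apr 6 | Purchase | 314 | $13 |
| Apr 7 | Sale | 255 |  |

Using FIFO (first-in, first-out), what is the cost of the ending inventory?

Apr 7, 255 sold [FIFO — oldest first]: 44 @ $9 + 94 @ $13 + 117 @ $13 = $3,139
Ending inventory: 197 @ $13 = $2,561

Ending inventory = $2,561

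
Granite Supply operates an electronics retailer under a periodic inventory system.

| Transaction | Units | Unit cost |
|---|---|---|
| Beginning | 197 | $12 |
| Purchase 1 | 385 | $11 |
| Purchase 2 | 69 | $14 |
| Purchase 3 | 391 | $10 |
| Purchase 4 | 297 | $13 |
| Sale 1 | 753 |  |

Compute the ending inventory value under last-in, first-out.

Sale 1 (753) [LIFO — newest first]: 297 @ $13 + 391 @ $10 + 65 @ $14 = $8,681
Ending inventory: 197 @ $12 + 385 @ $11 + 4 @ $14 = $6,655
Check: goods available $15,336 = COGS $8,681 + ending $6,655

Ending inventory = $6,655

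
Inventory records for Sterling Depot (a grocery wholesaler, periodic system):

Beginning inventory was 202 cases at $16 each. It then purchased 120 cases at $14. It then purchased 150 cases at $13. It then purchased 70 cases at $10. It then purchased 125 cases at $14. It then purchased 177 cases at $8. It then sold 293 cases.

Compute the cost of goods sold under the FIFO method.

Sale 1 (293) [FIFO — oldest first]: 202 @ $16 + 91 @ $14 = $4,506
Ending inventory: 29 @ $14 + 150 @ $13 + 70 @ $10 + 125 @ $14 + 177 @ $8 = $6,222
Check: goods available $10,728 = COGS $4,506 + ending $6,222

COGS = $4,506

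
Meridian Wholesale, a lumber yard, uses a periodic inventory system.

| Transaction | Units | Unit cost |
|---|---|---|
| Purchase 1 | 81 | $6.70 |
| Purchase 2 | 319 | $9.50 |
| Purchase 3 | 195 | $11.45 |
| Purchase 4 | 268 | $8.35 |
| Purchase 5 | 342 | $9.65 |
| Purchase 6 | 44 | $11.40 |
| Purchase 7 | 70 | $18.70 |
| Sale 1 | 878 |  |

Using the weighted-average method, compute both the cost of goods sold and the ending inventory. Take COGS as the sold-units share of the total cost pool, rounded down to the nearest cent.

COGS = $8,756.46; ending inventory = $4,398.19

Sale 1, sell 878: 878/1319 × $13,154.65 → $8,756.46
Ending inventory (cost pool remaining) = $4,398.19
Check: goods available $13,154.65 = COGS $8,756.46 + ending $4,398.19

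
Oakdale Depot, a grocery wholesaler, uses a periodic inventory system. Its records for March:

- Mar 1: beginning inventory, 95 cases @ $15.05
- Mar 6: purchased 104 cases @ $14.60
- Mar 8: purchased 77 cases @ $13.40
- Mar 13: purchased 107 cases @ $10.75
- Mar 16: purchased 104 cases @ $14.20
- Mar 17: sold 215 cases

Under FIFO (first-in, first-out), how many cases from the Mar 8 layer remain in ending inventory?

61

Mar 17, 215 sold [FIFO — oldest first]: 95 @ $15.05 + 104 @ $14.60 + 16 @ $13.40 = $3,162.55
Ending inventory: 61 @ $13.40 + 107 @ $10.75 + 104 @ $14.20 = $3,444.45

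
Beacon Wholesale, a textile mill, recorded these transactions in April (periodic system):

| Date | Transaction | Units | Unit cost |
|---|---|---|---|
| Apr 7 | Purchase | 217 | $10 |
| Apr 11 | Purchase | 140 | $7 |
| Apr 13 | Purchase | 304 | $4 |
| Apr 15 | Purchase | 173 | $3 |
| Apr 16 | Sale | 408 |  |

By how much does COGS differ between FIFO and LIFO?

$1,895

FIFO COGS: 217 @ $10 + 140 @ $7 + 51 @ $4 = $3,354
LIFO COGS: 173 @ $3 + 235 @ $4 = $1,459
Difference = |$3,354 − $1,459| = $1,895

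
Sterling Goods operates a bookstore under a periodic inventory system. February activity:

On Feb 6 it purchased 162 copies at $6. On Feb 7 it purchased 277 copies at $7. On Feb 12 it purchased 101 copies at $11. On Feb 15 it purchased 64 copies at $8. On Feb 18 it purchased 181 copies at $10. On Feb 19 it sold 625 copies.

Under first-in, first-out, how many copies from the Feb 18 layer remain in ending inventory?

Feb 19, 625 sold [FIFO — oldest first]: 162 @ $6 + 277 @ $7 + 101 @ $11 + 64 @ $8 + 21 @ $10 = $4,744
Ending inventory: 160 @ $10 = $1,600
Check: goods available $6,344 = COGS $4,744 + ending $1,600

160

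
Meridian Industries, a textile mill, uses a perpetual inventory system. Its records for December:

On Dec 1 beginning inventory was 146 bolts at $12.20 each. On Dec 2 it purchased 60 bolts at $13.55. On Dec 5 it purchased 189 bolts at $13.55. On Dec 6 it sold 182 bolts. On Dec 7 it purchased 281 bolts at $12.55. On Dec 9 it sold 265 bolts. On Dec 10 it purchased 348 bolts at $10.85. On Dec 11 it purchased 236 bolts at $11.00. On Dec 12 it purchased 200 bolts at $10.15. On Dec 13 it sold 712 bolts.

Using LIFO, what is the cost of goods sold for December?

Dec 6, 182 sold [LIFO — newest first]: 182 @ $13.55 = $2,466.10
Dec 9, 265 sold [LIFO — newest first]: 265 @ $12.55 = $3,325.75
Dec 13, 712 sold [LIFO — newest first]: 200 @ $10.15 + 236 @ $11.00 + 276 @ $10.85 = $7,620.60
Total COGS = $2,466.10 + $3,325.75 + $7,620.60 = $13,412.45
Ending inventory: 146 @ $12.20 + 60 @ $13.55 + 7 @ $13.55 + 16 @ $12.55 + 72 @ $10.85 = $3,671.05

COGS = $13,412.45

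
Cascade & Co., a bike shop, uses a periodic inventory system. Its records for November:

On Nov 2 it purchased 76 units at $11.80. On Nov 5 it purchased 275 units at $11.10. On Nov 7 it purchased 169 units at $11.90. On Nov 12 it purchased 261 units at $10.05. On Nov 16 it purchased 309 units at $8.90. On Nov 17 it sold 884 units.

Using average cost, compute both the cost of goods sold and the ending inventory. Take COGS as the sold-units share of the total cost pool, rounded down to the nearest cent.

Nov 17, sell 884: 884/1090 × $11,333.55 → $9,191.61
Ending inventory (cost pool remaining) = $2,141.94
Check: goods available $11,333.55 = COGS $9,191.61 + ending $2,141.94

COGS = $9,191.61; ending inventory = $2,141.94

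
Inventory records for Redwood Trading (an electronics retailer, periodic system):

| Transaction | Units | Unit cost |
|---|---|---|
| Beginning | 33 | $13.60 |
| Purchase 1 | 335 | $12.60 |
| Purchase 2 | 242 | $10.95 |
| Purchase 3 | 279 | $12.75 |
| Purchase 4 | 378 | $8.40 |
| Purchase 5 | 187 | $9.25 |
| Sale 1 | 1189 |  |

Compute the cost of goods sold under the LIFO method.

Sale 1 (1189) [LIFO — newest first]: 187 @ $9.25 + 378 @ $8.40 + 279 @ $12.75 + 242 @ $10.95 + 103 @ $12.60 = $12,409.90
Ending inventory: 33 @ $13.60 + 232 @ $12.60 = $3,372.00

COGS = $12,409.90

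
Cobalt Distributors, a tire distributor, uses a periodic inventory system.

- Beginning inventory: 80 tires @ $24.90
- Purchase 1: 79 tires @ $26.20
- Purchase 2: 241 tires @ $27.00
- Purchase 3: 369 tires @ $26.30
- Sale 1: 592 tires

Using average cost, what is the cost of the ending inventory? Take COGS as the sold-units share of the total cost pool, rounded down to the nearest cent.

Sale 1, sell 592: 592/769 × $20,273.50 → $15,607.16
Ending inventory (cost pool remaining) = $4,666.34

Ending inventory = $4,666.34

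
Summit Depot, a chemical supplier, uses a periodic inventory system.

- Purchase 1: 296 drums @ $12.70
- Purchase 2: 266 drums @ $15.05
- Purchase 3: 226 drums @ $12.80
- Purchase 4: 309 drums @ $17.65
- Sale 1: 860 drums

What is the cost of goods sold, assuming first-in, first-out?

Sale 1 (860) [FIFO — oldest first]: 296 @ $12.70 + 266 @ $15.05 + 226 @ $12.80 + 72 @ $17.65 = $11,926.10
Ending inventory: 237 @ $17.65 = $4,183.05
Check: goods available $16,109.15 = COGS $11,926.10 + ending $4,183.05

COGS = $11,926.10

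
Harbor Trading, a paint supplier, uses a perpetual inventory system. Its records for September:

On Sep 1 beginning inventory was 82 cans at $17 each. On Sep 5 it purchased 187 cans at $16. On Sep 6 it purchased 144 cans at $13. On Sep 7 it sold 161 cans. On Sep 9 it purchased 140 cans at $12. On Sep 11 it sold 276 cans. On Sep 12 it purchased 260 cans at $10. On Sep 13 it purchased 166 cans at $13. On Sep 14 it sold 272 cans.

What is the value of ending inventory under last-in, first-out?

Sep 7, 161 sold [LIFO — newest first]: 144 @ $13 + 17 @ $16 = $2,144
Sep 11, 276 sold [LIFO — newest first]: 140 @ $12 + 136 @ $16 = $3,856
Sep 14, 272 sold [LIFO — newest first]: 166 @ $13 + 106 @ $10 = $3,218
Total COGS = $2,144 + $3,856 + $3,218 = $9,218
Ending inventory: 82 @ $17 + 34 @ $16 + 154 @ $10 = $3,478
Check: goods available $12,696 = COGS $9,218 + ending $3,478

Ending inventory = $3,478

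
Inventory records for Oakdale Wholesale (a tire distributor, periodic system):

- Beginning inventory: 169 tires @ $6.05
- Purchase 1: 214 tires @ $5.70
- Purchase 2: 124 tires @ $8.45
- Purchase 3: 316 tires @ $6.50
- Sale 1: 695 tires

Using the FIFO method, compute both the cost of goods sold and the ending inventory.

COGS = $4,512.05; ending inventory = $832.00

Sale 1 (695) [FIFO — oldest first]: 169 @ $6.05 + 214 @ $5.70 + 124 @ $8.45 + 188 @ $6.50 = $4,512.05
Ending inventory: 128 @ $6.50 = $832.00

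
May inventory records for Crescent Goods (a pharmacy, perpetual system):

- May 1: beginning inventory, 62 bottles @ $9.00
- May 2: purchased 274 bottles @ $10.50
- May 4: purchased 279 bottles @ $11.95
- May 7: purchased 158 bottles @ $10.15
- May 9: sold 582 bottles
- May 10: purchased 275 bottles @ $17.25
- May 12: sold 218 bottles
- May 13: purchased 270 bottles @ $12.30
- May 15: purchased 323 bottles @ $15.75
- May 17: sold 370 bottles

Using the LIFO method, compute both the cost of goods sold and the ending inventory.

May 9, 582 sold [LIFO — newest first]: 158 @ $10.15 + 279 @ $11.95 + 145 @ $10.50 = $6,460.25
May 12, 218 sold [LIFO — newest first]: 218 @ $17.25 = $3,760.50
May 17, 370 sold [LIFO — newest first]: 323 @ $15.75 + 47 @ $12.30 = $5,665.35
Total COGS = $6,460.25 + $3,760.50 + $5,665.35 = $15,886.10
Ending inventory: 62 @ $9.00 + 129 @ $10.50 + 57 @ $17.25 + 223 @ $12.30 = $5,638.65
Check: goods available $21,524.75 = COGS $15,886.10 + ending $5,638.65

COGS = $15,886.10; ending inventory = $5,638.65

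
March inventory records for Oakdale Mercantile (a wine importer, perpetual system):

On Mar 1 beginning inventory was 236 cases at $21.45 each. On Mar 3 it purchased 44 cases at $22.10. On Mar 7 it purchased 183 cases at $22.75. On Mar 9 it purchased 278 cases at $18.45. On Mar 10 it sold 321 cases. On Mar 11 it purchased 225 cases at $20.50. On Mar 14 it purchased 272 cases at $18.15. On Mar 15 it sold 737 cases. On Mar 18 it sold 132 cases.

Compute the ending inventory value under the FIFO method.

Mar 10, 321 sold [FIFO — oldest first]: 236 @ $21.45 + 44 @ $22.10 + 41 @ $22.75 = $6,967.35
Mar 15, 737 sold [FIFO — oldest first]: 142 @ $22.75 + 278 @ $18.45 + 225 @ $20.50 + 92 @ $18.15 = $14,641.90
Mar 18, 132 sold [FIFO — oldest first]: 132 @ $18.15 = $2,395.80
Total COGS = $6,967.35 + $14,641.90 + $2,395.80 = $24,005.05
Ending inventory: 48 @ $18.15 = $871.20

Ending inventory = $871.20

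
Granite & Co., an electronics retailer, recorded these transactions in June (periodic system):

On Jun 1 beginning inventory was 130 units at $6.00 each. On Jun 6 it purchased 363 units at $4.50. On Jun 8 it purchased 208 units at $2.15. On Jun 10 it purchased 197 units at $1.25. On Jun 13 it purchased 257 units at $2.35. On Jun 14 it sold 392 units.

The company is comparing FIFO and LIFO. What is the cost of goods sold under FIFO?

COGS = $1,959.00

FIFO COGS: 130 @ $6.00 + 262 @ $4.50 = $1,959.00
LIFO COGS: 257 @ $2.35 + 135 @ $1.25 = $772.70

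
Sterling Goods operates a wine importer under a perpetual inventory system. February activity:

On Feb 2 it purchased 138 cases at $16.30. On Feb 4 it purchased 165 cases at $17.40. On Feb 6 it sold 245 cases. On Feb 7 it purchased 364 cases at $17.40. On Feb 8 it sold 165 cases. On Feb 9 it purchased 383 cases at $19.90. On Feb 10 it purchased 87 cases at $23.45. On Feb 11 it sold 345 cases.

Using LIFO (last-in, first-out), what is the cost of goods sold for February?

COGS = $14,220.35

Feb 6, 245 sold [LIFO — newest first]: 165 @ $17.40 + 80 @ $16.30 = $4,175.00
Feb 8, 165 sold [LIFO — newest first]: 165 @ $17.40 = $2,871.00
Feb 11, 345 sold [LIFO — newest first]: 87 @ $23.45 + 258 @ $19.90 = $7,174.35
Total COGS = $4,175.00 + $2,871.00 + $7,174.35 = $14,220.35
Ending inventory: 58 @ $16.30 + 199 @ $17.40 + 125 @ $19.90 = $6,895.50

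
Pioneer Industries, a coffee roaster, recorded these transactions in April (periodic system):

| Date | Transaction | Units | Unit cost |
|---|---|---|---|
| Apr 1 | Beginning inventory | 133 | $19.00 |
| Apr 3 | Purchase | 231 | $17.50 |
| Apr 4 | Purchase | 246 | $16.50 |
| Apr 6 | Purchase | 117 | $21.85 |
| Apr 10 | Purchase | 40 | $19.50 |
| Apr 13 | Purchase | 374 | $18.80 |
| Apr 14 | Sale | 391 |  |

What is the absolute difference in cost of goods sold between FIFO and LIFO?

$347.70

FIFO COGS: 133 @ $19.00 + 231 @ $17.50 + 27 @ $16.50 = $7,015.00
LIFO COGS: 374 @ $18.80 + 17 @ $19.50 = $7,362.70
Difference = |$7,015.00 − $7,362.70| = $347.70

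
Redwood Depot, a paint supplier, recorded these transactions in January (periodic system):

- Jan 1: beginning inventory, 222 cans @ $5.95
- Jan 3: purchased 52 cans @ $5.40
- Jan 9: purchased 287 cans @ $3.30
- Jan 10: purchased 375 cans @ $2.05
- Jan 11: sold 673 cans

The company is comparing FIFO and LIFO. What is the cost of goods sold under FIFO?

FIFO COGS: 222 @ $5.95 + 52 @ $5.40 + 287 @ $3.30 + 112 @ $2.05 = $2,778.40
LIFO COGS: 375 @ $2.05 + 287 @ $3.30 + 11 @ $5.40 = $1,775.25

COGS = $2,778.40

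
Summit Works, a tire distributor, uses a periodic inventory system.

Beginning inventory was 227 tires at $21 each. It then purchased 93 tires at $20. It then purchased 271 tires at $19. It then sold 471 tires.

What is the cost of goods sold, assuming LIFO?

COGS = $9,256

Sale 1 (471) [LIFO — newest first]: 271 @ $19 + 93 @ $20 + 107 @ $21 = $9,256
Ending inventory: 120 @ $21 = $2,520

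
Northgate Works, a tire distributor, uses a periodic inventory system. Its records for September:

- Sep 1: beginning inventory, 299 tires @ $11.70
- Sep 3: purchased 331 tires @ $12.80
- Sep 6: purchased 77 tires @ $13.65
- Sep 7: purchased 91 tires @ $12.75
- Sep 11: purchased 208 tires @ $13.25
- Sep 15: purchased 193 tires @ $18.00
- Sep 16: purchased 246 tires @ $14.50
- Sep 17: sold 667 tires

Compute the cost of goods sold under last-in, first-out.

Sep 17, 667 sold [LIFO — newest first]: 246 @ $14.50 + 193 @ $18.00 + 208 @ $13.25 + 20 @ $12.75 = $10,052.00
Ending inventory: 299 @ $11.70 + 331 @ $12.80 + 77 @ $13.65 + 71 @ $12.75 = $9,691.40

COGS = $10,052.00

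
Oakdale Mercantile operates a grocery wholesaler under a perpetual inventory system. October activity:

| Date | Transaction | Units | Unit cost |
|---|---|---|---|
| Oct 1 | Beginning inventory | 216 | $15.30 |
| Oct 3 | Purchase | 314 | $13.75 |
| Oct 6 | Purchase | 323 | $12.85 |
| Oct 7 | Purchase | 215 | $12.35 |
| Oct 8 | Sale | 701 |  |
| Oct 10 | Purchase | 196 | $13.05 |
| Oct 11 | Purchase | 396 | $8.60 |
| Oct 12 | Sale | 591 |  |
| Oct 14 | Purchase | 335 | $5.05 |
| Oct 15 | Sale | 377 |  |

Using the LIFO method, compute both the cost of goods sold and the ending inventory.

Oct 8, 701 sold [LIFO — newest first]: 215 @ $12.35 + 323 @ $12.85 + 163 @ $13.75 = $9,047.05
Oct 12, 591 sold [LIFO — newest first]: 396 @ $8.60 + 195 @ $13.05 = $5,950.35
Oct 15, 377 sold [LIFO — newest first]: 335 @ $5.05 + 1 @ $13.05 + 41 @ $13.75 = $2,268.55
Total COGS = $9,047.05 + $5,950.35 + $2,268.55 = $17,265.95
Ending inventory: 216 @ $15.30 + 110 @ $13.75 = $4,817.30

COGS = $17,265.95; ending inventory = $4,817.30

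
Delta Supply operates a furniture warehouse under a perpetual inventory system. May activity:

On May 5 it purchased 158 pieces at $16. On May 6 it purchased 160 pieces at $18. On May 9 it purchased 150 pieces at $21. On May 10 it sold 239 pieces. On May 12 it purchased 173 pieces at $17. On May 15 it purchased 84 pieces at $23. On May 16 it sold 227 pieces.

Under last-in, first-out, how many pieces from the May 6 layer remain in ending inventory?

71

May 10, 239 sold [LIFO — newest first]: 150 @ $21 + 89 @ $18 = $4,752
May 16, 227 sold [LIFO — newest first]: 84 @ $23 + 143 @ $17 = $4,363
Total COGS = $4,752 + $4,363 = $9,115
Ending inventory: 158 @ $16 + 71 @ $18 + 30 @ $17 = $4,316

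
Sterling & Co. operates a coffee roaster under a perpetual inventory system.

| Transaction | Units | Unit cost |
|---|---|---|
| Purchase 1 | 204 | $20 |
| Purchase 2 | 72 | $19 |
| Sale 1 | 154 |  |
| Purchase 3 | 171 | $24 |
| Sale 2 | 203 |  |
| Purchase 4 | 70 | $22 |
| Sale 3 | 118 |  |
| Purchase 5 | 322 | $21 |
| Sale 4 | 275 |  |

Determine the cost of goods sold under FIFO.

COGS = $15,985

Sale 1 (154) [FIFO — oldest first]: 154 @ $20 = $3,080
Sale 2 (203) [FIFO — oldest first]: 50 @ $20 + 72 @ $19 + 81 @ $24 = $4,312
Sale 3 (118) [FIFO — oldest first]: 90 @ $24 + 28 @ $22 = $2,776
Sale 4 (275) [FIFO — oldest first]: 42 @ $22 + 233 @ $21 = $5,817
Total COGS = $3,080 + $4,312 + $2,776 + $5,817 = $15,985
Ending inventory: 89 @ $21 = $1,869
Check: goods available $17,854 = COGS $15,985 + ending $1,869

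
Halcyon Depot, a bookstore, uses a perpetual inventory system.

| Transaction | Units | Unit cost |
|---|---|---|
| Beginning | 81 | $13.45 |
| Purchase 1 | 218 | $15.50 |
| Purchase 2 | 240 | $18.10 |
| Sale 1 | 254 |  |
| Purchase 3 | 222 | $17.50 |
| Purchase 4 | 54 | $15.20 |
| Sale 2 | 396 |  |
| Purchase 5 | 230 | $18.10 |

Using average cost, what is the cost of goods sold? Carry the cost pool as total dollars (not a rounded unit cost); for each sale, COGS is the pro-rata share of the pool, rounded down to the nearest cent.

After Beginning: 81 on hand, pool $1,089.45 (≈ $13.4500 each)
After Purchase 1: 299 on hand, pool $4,468.45 (≈ $14.9446 each)
After Purchase 2: 539 on hand, pool $8,812.45 (≈ $16.3496 each)
Sale 1, sell 254: 254/539 × $8,812.45 → $4,152.80
After Purchase 3: 507 on hand, pool $8,544.65 (≈ $16.8534 each)
After Purchase 4: 561 on hand, pool $9,365.45 (≈ $16.6942 each)
Sale 2, sell 396: 396/561 × $9,365.45 → $6,610.90
After Purchase 5: 395 on hand, pool $6,917.55 (≈ $17.5128 each)
Total COGS = $4,152.80 + $6,610.90 = $10,763.70
Ending inventory (cost pool remaining) = $6,917.55

COGS = $10,763.70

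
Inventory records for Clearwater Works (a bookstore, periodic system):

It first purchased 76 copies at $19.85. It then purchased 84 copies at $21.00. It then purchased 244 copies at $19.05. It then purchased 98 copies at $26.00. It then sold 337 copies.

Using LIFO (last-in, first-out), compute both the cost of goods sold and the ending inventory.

Sale 1 (337) [LIFO — newest first]: 98 @ $26.00 + 239 @ $19.05 = $7,100.95
Ending inventory: 76 @ $19.85 + 84 @ $21.00 + 5 @ $19.05 = $3,367.85

COGS = $7,100.95; ending inventory = $3,367.85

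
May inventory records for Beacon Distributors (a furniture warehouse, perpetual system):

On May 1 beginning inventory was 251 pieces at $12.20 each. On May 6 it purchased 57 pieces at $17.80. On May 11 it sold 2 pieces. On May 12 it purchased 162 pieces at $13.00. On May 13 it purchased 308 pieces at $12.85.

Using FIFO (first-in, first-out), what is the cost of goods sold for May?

May 11, 2 sold [FIFO — oldest first]: 2 @ $12.20 = $24.40
Ending inventory: 249 @ $12.20 + 57 @ $17.80 + 162 @ $13.00 + 308 @ $12.85 = $10,116.20

COGS = $24.40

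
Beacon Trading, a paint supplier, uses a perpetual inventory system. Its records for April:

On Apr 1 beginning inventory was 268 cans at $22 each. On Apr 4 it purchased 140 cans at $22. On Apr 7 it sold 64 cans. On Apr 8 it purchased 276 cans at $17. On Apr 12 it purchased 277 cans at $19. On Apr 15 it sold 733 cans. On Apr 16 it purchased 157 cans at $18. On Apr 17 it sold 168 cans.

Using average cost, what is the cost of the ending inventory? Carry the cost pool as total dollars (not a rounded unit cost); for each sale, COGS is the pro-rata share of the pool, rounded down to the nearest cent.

After Apr 1: 268 on hand, pool $5,896.00 (≈ $22.0000 each)
After Apr 4: 408 on hand, pool $8,976.00 (≈ $22.0000 each)
Apr 7, sell 64: 64/408 × $8,976.00 → $1,408.00
After Apr 8: 620 on hand, pool $12,260.00 (≈ $19.7742 each)
After Apr 12: 897 on hand, pool $17,523.00 (≈ $19.5351 each)
Apr 15, sell 733: 733/897 × $17,523.00 → $14,319.24
After Apr 16: 321 on hand, pool $6,029.76 (≈ $18.7843 each)
Apr 17, sell 168: 168/321 × $6,029.76 → $3,155.76
Total COGS = $1,408.00 + $14,319.24 + $3,155.76 = $18,883.00
Ending inventory (cost pool remaining) = $2,874.00

Ending inventory = $2,874.00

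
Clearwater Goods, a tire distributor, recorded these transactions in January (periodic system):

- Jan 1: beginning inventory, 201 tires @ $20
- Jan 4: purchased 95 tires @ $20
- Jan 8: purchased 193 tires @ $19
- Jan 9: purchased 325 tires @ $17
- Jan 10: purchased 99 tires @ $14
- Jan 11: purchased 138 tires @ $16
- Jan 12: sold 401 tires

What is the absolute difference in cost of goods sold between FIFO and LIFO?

$1,533

FIFO COGS: 201 @ $20 + 95 @ $20 + 105 @ $19 = $7,915
LIFO COGS: 138 @ $16 + 99 @ $14 + 164 @ $17 = $6,382
Difference = |$7,915 − $6,382| = $1,533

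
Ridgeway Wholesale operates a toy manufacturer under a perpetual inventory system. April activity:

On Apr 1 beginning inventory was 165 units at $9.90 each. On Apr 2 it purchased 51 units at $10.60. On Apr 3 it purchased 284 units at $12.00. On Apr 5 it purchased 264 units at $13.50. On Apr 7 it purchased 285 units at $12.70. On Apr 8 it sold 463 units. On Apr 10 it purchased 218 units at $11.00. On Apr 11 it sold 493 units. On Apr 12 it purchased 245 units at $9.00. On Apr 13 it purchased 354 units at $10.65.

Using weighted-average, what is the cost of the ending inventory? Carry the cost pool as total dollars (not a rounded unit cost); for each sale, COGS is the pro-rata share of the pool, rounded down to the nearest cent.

Ending inventory = $9,661.16

After Apr 1: 165 on hand, pool $1,633.50 (≈ $9.9000 each)
After Apr 2: 216 on hand, pool $2,174.10 (≈ $10.0653 each)
After Apr 3: 500 on hand, pool $5,582.10 (≈ $11.1642 each)
After Apr 5: 764 on hand, pool $9,146.10 (≈ $11.9713 each)
After Apr 7: 1049 on hand, pool $12,765.60 (≈ $12.1693 each)
Apr 8, sell 463: 463/1049 × $12,765.60 → $5,634.38
After Apr 10: 804 on hand, pool $9,529.22 (≈ $11.8523 each)
Apr 11, sell 493: 493/804 × $9,529.22 → $5,843.16
After Apr 12: 556 on hand, pool $5,891.06 (≈ $10.5954 each)
After Apr 13: 910 on hand, pool $9,661.16 (≈ $10.6167 each)
Total COGS = $5,634.38 + $5,843.16 = $11,477.54
Ending inventory (cost pool remaining) = $9,661.16
Check: goods available $21,138.70 = COGS $11,477.54 + ending $9,661.16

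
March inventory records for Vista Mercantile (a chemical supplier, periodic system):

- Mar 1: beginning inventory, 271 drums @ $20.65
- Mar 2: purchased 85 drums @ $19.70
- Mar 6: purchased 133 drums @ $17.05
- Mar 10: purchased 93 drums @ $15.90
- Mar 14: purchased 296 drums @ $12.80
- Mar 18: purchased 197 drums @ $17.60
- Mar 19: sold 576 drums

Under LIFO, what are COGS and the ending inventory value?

COGS = $8,575.70; ending inventory = $9,697.30

Mar 19, 576 sold [LIFO — newest first]: 197 @ $17.60 + 296 @ $12.80 + 83 @ $15.90 = $8,575.70
Ending inventory: 271 @ $20.65 + 85 @ $19.70 + 133 @ $17.05 + 10 @ $15.90 = $9,697.30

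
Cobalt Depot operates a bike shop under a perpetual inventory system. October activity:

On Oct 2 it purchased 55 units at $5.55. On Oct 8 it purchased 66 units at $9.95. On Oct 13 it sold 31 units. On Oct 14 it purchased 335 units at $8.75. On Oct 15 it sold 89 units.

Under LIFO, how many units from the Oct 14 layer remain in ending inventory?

Oct 13, 31 sold [LIFO — newest first]: 31 @ $9.95 = $308.45
Oct 15, 89 sold [LIFO — newest first]: 89 @ $8.75 = $778.75
Total COGS = $308.45 + $778.75 = $1,087.20
Ending inventory: 55 @ $5.55 + 35 @ $9.95 + 246 @ $8.75 = $2,806.00

246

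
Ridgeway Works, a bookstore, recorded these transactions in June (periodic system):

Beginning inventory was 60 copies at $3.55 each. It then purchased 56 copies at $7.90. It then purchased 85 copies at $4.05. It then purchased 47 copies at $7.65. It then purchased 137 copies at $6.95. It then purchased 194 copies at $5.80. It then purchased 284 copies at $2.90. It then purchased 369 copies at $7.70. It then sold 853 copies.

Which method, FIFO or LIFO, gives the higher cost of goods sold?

LIFO

FIFO COGS: 60 @ $3.55 + 56 @ $7.90 + 85 @ $4.05 + 47 @ $7.65 + 137 @ $6.95 + 194 @ $5.80 + 274 @ $2.90 = $4,231.15
LIFO COGS: 369 @ $7.70 + 284 @ $2.90 + 194 @ $5.80 + 6 @ $6.95 = $4,831.80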